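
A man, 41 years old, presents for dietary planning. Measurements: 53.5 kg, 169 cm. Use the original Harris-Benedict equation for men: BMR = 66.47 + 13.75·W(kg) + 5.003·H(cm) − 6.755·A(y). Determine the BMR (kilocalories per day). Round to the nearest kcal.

Harris-Benedict: BMR = 66.47 + 13.75(53.5) + 5.003(169) − 6.755(41) = 1370.647 kcal/day.

1371 kilocalories per day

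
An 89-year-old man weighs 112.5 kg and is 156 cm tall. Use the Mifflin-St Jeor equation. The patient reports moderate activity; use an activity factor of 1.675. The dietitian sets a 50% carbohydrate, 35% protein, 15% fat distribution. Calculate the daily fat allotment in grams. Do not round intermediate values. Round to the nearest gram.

Mifflin-St Jeor (male): BMR = 10(112.5) + 6.25(156) − 5(89) + 5 = 1125 + 975 − 445 + 5 = 1660 kcal/day.
TEE = 1660 × 1.675 = 2780.5 kcal/day.
Fat energy = 15% × 2780.5 = 417.075 kcal.
Fat = 417.075 ÷ 9 kcal/g = 46.3417 g.

46 g/day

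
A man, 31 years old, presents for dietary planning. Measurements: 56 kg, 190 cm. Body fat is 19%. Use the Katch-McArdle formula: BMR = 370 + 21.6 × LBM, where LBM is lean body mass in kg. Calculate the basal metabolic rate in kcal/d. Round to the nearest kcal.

1350 kcal/d

LBM = 56 × (1 − 0.19) = 45.36 kg. Katch-McArdle: BMR = 370 + 21.6 × 45.36 = 1349.776 kcal/day.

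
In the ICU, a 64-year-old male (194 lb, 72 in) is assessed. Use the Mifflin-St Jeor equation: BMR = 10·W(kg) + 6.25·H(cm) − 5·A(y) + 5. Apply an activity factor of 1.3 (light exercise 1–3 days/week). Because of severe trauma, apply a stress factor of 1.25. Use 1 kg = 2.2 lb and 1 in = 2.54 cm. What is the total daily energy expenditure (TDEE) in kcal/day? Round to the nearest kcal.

Convert to metric: weight = 194 ÷ 2.2 = 88.1818 kg; height = 72 × 2.54 = 182.88 cm.
Mifflin-St Jeor (male): BMR = 10(88.1818) + 6.25(182.88) − 5(64) + 5 = 881.8182 + 1143 − 320 + 5 = 1709.8182 kcal/day.
TEE = BMR × activity factor = 1709.8182 × 1.3 = 2222.7636 kcal/day.
Apply stress factor: 2222.7636 × 1.25 = 2778.4545 kcal/day.

2778 kcal/day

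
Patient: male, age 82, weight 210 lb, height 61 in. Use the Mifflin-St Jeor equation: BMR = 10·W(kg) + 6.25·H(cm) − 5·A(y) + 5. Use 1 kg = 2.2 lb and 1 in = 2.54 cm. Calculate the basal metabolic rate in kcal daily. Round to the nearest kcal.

1518 kcal daily

Convert to metric: weight = 210 ÷ 2.2 = 95.4545 kg; height = 61 × 2.54 = 154.94 cm.
Mifflin-St Jeor (male): BMR = 10(95.4545) + 6.25(154.94) − 5(82) + 5 = 954.5455 + 968.375 − 410 + 5 = 1517.9205 kcal/day.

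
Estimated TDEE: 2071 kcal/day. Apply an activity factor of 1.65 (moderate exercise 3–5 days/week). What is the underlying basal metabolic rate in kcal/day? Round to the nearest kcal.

BMR = TEE ÷ activity factor = 2071 ÷ 1.65 = 1255.1515 kcal/day.

1255 kcal/day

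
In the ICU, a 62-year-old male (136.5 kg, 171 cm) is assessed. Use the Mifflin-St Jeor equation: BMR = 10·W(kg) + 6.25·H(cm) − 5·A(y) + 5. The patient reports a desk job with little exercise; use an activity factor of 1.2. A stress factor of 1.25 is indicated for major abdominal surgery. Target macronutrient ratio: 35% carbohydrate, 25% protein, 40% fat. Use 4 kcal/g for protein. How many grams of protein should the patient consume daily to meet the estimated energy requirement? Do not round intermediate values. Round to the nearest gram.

200 g/day

Mifflin-St Jeor (male): BMR = 10(136.5) + 6.25(171) − 5(62) + 5 = 1365 + 1068.75 − 310 + 5 = 2128.75 kcal/day.
TEE = 2128.75 × 1.2 = 2554.5 kcal/day.
With stress factor 1.25: 2554.5 × 1.25 = 3193.125 kcal/day.
Protein energy = 25% × 3193.125 = 798.2813 kcal.
Protein = 798.2813 ÷ 4 kcal/g = 199.5703 g.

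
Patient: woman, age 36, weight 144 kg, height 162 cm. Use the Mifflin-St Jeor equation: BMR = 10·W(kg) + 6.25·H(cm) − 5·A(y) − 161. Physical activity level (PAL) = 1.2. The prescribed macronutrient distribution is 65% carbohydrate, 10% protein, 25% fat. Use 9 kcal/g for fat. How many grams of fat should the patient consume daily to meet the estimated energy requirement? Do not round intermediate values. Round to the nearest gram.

Mifflin-St Jeor (female): BMR = 10(144) + 6.25(162) − 5(36) − 161 = 1440 + 1012.5 − 180 − 161 = 2111.5 kcal/day.
TEE = 2111.5 × 1.2 = 2533.8 kcal/day.
Fat energy = 25% × 2533.8 = 633.45 kcal.
Fat = 633.45 ÷ 9 kcal/g = 70.3833 g.

70 g/day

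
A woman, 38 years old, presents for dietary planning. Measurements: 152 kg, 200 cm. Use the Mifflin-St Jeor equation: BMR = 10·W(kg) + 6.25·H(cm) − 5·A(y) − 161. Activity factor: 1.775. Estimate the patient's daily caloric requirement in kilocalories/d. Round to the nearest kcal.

Mifflin-St Jeor (female): BMR = 10(152) + 6.25(200) − 5(38) − 161 = 1520 + 1250 − 190 − 161 = 2419 kcal/day.
TEE = BMR × activity factor = 2419 × 1.775 = 4293.725 kcal/day.

4294 kilocalories/d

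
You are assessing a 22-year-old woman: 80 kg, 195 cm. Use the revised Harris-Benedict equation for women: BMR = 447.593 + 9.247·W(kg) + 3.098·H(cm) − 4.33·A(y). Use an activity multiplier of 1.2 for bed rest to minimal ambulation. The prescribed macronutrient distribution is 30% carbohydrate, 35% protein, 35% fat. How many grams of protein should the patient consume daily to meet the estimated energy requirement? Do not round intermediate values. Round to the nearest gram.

Harris-Benedict: BMR = 447.593 + 9.247(80) + 3.098(195) − 4.33(22) = 1696.203 kcal/day.
TEE = 1696.203 × 1.2 = 2035.4436 kcal/day.
Protein energy = 35% × 2035.4436 = 712.4053 kcal.
Protein = 712.4053 ÷ 4 kcal/g = 178.1013 g.

178 g/day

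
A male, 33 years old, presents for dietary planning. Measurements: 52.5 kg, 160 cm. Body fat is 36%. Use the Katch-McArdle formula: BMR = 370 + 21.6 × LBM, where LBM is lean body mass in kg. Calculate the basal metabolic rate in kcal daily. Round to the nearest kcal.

LBM = 52.5 × (1 − 0.36) = 33.6 kg. Katch-McArdle: BMR = 370 + 21.6 × 33.6 = 1095.76 kcal/day.

1096 kcal daily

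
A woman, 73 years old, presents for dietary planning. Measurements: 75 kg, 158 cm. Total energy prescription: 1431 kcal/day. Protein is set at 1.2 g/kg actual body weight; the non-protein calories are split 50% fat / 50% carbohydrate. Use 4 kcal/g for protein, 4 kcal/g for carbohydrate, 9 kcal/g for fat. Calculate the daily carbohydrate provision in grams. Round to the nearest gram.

Protein = 1.2 × 75 = 90 g → 90 × 4 = 360 kcal.
Non-protein calories = 1431 − 360 = 1071 kcal.
Fat: 50% × 1071 = 535.5 kcal; carbohydrate: 535.5 kcal.
Carbohydrate: 535.5 kcal ÷ 4 kcal/g = 133.875 g.

134 g/day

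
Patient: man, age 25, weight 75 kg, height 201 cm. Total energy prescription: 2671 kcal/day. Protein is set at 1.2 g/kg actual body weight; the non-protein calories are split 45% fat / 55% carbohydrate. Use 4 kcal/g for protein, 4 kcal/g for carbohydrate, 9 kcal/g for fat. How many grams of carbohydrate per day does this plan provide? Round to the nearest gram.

Protein = 1.2 × 75 = 90 g → 90 × 4 = 360 kcal.
Non-protein calories = 2671 − 360 = 2311 kcal.
Fat: 45% × 2311 = 1039.95 kcal; carbohydrate: 1271.05 kcal.
Carbohydrate: 1271.05 kcal ÷ 4 kcal/g = 317.7625 g.

318 g/day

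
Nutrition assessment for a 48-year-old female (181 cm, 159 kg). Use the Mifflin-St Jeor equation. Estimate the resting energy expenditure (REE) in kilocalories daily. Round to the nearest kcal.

2320 kilocalories daily

Mifflin-St Jeor (female): BMR = 10(159) + 6.25(181) − 5(48) − 161 = 1590 + 1131.25 − 240 − 161 = 2320.25 kcal/day.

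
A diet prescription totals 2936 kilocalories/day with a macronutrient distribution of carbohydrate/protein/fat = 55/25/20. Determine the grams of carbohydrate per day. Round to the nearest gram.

Carbohydrate energy = 55% × 2936 = 1614.8 kcal.
At 4 kcal/g: 1614.8 ÷ 4 = 403.7 g.

404 g/day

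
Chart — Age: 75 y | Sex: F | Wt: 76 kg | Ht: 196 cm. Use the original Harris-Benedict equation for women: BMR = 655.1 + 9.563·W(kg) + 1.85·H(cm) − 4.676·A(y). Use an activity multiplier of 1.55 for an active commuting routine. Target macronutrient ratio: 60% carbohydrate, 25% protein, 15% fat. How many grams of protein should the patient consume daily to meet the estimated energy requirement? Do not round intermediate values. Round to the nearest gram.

Harris-Benedict: BMR = 655.1 + 9.563(76) + 1.85(196) − 4.676(75) = 1393.788 kcal/day.
TEE = 1393.788 × 1.55 = 2160.3714 kcal/day.
Protein energy = 25% × 2160.3714 = 540.0929 kcal.
Protein = 540.0929 ÷ 4 kcal/g = 135.0232 g.

135 g/day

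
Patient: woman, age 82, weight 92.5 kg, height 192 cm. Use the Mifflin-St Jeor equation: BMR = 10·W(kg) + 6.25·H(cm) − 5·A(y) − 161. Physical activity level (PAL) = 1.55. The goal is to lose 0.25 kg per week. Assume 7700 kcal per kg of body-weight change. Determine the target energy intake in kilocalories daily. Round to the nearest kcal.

2134 kilocalories daily

Mifflin-St Jeor (female): BMR = 10(92.5) + 6.25(192) − 5(82) − 161 = 925 + 1200 − 410 − 161 = 1554 kcal/day.
TEE = 1554 × 1.55 = 2408.7 kcal/day.
Required daily deficit = 0.25 × 7700 ÷ 7 = 275 kcal/day.
Target intake = 2408.7 − 275 = 2133.7 kcal/day.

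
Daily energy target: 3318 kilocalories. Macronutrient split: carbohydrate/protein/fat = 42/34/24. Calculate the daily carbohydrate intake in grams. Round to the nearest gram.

Carbohydrate energy = 42% × 3318 = 1393.56 kcal.
At 4 kcal/g: 1393.56 ÷ 4 = 348.39 g.

348 g/day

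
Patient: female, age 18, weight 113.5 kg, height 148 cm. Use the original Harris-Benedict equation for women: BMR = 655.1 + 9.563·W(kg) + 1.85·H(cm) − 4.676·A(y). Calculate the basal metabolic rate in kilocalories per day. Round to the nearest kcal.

1930 kilocalories per day

Harris-Benedict: BMR = 655.1 + 9.563(113.5) + 1.85(148) − 4.676(18) = 1930.1325 kcal/day.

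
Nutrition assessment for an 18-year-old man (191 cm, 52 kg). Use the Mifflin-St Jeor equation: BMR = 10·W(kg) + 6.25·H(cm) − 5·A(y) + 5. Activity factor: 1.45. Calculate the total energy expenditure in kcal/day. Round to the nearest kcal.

Mifflin-St Jeor (male): BMR = 10(52) + 6.25(191) − 5(18) + 5 = 520 + 1193.75 − 90 + 5 = 1628.75 kcal/day.
TEE = BMR × activity factor = 1628.75 × 1.45 = 2361.6875 kcal/day.

2362 kcal/day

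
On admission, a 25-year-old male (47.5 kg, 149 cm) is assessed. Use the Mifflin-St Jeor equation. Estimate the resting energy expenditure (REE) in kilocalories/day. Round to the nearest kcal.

Mifflin-St Jeor (male): BMR = 10(47.5) + 6.25(149) − 5(25) + 5 = 475 + 931.25 − 125 + 5 = 1286.25 kcal/day.

1286 kilocalories/day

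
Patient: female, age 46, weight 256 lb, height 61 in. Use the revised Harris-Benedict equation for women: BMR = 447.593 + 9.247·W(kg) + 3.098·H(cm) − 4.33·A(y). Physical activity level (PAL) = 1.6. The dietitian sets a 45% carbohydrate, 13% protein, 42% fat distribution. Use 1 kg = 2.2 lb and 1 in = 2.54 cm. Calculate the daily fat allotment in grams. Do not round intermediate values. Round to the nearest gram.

Convert to metric: weight = 256 ÷ 2.2 = 116.3636 kg; height = 61 × 2.54 = 154.94 cm.
Harris-Benedict: BMR = 447.593 + 9.247(116.3636) + 3.098(154.94) − 4.33(46) = 1804.4317 kcal/day.
TEE = 1804.4317 × 1.6 = 2887.0907 kcal/day.
Fat energy = 42% × 2887.0907 = 1212.5781 kcal.
Fat = 1212.5781 ÷ 9 kcal/g = 134.7309 g.

135 g/day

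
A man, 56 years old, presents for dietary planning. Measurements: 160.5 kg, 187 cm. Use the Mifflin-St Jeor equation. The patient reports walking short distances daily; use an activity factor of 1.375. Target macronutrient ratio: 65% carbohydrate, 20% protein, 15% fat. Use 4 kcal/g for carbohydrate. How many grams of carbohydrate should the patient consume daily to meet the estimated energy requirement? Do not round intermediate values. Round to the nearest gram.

Mifflin-St Jeor (male): BMR = 10(160.5) + 6.25(187) − 5(56) + 5 = 1605 + 1168.75 − 280 + 5 = 2498.75 kcal/day.
TEE = 2498.75 × 1.375 = 3435.7813 kcal/day.
Carbohydrate energy = 65% × 3435.7813 = 2233.2578 kcal.
Carbohydrate = 2233.2578 ÷ 4 kcal/g = 558.3145 g.

558 g/day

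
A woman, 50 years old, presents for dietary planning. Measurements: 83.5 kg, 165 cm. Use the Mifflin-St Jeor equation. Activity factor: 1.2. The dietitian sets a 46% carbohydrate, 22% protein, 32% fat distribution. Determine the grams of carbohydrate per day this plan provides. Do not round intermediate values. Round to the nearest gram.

201 g/day

Mifflin-St Jeor (female): BMR = 10(83.5) + 6.25(165) − 5(50) − 161 = 835 + 1031.25 − 250 − 161 = 1455.25 kcal/day.
TEE = 1455.25 × 1.2 = 1746.3 kcal/day.
Carbohydrate energy = 46% × 1746.3 = 803.298 kcal.
Carbohydrate = 803.298 ÷ 4 kcal/g = 200.8245 g.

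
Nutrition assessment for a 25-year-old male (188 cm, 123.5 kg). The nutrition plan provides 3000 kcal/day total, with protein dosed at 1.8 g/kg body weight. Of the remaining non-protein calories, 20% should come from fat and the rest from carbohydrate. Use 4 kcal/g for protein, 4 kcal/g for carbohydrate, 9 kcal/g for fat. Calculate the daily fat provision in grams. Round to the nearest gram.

Protein = 1.8 × 123.5 = 222.3 g → 222.3 × 4 = 889.2 kcal.
Non-protein calories = 3000 − 889.2 = 2110.8 kcal.
Fat: 20% × 2110.8 = 422.16 kcal; carbohydrate: 1688.64 kcal.
Fat: 422.16 kcal ÷ 9 kcal/g = 46.9067 g.

47 g/day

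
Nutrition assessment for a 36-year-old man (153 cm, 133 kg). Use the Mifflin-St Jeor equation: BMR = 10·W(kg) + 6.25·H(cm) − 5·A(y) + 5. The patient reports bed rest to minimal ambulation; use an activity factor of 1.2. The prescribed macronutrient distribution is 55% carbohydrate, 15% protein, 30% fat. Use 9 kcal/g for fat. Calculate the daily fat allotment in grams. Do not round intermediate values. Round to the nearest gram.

84 g/day

Mifflin-St Jeor (male): BMR = 10(133) + 6.25(153) − 5(36) + 5 = 1330 + 956.25 − 180 + 5 = 2111.25 kcal/day.
TEE = 2111.25 × 1.2 = 2533.5 kcal/day.
Fat energy = 30% × 2533.5 = 760.05 kcal.
Fat = 760.05 ÷ 9 kcal/g = 84.45 g.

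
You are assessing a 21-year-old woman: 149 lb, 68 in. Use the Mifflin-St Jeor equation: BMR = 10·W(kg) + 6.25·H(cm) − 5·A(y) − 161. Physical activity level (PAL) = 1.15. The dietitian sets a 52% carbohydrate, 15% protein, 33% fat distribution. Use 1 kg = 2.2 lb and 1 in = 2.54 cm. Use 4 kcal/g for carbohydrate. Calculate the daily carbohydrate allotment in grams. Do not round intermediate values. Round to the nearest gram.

223 g/day

Convert to metric: weight = 149 ÷ 2.2 = 67.7273 kg; height = 68 × 2.54 = 172.72 cm.
Mifflin-St Jeor (female): BMR = 10(67.7273) + 6.25(172.72) − 5(21) − 161 = 677.2727 + 1079.5 − 105 − 161 = 1490.7727 kcal/day.
TEE = 1490.7727 × 1.15 = 1714.3886 kcal/day.
Carbohydrate energy = 52% × 1714.3886 = 891.4821 kcal.
Carbohydrate = 891.4821 ÷ 4 kcal/g = 222.8705 g.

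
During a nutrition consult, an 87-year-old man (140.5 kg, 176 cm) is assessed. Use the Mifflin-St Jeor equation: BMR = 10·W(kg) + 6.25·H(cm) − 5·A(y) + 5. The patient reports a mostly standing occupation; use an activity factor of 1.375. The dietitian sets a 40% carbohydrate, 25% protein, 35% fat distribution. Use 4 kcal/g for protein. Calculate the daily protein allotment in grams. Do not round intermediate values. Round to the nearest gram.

Mifflin-St Jeor (male): BMR = 10(140.5) + 6.25(176) − 5(87) + 5 = 1405 + 1100 − 435 + 5 = 2075 kcal/day.
TEE = 2075 × 1.375 = 2853.125 kcal/day.
Protein energy = 25% × 2853.125 = 713.2813 kcal.
Protein = 713.2813 ÷ 4 kcal/g = 178.3203 g.

178 g/day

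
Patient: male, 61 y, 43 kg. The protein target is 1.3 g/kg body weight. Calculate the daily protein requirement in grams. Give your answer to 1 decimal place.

55.9 g/day

Protein = 1.3 g/kg × 43 kg = 55.9 g/day.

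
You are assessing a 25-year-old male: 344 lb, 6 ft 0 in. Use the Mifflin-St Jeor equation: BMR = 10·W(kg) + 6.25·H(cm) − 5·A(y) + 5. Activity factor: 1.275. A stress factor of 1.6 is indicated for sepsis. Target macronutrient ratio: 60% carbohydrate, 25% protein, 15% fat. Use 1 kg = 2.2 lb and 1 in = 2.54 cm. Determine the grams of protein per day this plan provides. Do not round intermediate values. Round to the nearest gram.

330 g/day

Convert to metric: weight = 344 ÷ 2.2 = 156.3636 kg; height = (6×12 + 0) × 2.54 = 72 × 2.54 = 182.88 cm.
Mifflin-St Jeor (male): BMR = 10(156.3636) + 6.25(182.88) − 5(25) + 5 = 1563.6364 + 1143 − 125 + 5 = 2586.6364 kcal/day.
TEE = 2586.6364 × 1.275 = 3297.9614 kcal/day.
With stress factor 1.6: 3297.9614 × 1.6 = 5276.7382 kcal/day.
Protein energy = 25% × 5276.7382 = 1319.1845 kcal.
Protein = 1319.1845 ÷ 4 kcal/g = 329.7961 g.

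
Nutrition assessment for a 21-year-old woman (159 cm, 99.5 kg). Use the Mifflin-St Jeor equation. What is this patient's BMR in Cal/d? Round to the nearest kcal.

1723 Cal/d

Mifflin-St Jeor (female): BMR = 10(99.5) + 6.25(159) − 5(21) − 161 = 995 + 993.75 − 105 − 161 = 1722.75 kcal/day.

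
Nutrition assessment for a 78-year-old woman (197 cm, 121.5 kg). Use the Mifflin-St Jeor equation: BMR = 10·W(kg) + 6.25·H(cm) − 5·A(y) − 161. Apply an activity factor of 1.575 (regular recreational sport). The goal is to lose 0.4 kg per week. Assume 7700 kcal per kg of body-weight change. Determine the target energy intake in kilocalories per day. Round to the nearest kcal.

2545 kilocalories per day

Mifflin-St Jeor (female): BMR = 10(121.5) + 6.25(197) − 5(78) − 161 = 1215 + 1231.25 − 390 − 161 = 1895.25 kcal/day.
TEE = 1895.25 × 1.575 = 2985.0188 kcal/day.
Required daily deficit = 0.4 × 7700 ÷ 7 = 440 kcal/day.
Target intake = 2985.0188 − 440 = 2545.0188 kcal/day.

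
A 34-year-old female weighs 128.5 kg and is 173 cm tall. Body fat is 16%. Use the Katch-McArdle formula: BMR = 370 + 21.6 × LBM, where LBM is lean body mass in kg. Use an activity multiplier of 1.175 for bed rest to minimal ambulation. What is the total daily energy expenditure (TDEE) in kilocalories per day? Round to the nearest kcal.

LBM = 128.5 × (1 − 0.16) = 107.94 kg. Katch-McArdle: BMR = 370 + 21.6 × 107.94 = 2701.504 kcal/day.
TEE = BMR × activity factor = 2701.504 × 1.175 = 3174.2672 kcal/day.

3174 kilocalories per day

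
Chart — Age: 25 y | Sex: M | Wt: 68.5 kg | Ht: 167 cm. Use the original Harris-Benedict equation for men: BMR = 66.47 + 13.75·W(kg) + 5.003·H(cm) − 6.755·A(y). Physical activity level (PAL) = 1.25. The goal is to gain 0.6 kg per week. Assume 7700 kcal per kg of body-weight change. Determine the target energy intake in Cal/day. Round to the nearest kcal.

2754 Cal/day

Harris-Benedict: BMR = 66.47 + 13.75(68.5) + 5.003(167) − 6.755(25) = 1674.971 kcal/day.
TEE = 1674.971 × 1.25 = 2093.7138 kcal/day.
Required daily surplus = 0.6 × 7700 ÷ 7 = 660 kcal/day.
Target intake = 2093.7138 + 660 = 2753.7138 kcal/day.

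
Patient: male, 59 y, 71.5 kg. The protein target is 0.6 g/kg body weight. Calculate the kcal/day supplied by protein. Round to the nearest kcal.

Protein = 0.6 g/kg × 71.5 kg = 42.9 g/day.
Protein energy = 42.9 g × 4 kcal/g = 171.6 kcal/day.

172 kcal/day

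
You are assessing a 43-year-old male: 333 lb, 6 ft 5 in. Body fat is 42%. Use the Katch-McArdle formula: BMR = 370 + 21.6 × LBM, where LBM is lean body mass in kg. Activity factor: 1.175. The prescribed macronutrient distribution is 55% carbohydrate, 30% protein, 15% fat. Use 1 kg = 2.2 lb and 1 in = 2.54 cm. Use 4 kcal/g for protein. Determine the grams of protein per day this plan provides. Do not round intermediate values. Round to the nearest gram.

Convert to metric: weight = 333 ÷ 2.2 = 151.3636 kg; height = (6×12 + 5) × 2.54 = 77 × 2.54 = 195.58 cm.
LBM = 151.3636 × (1 − 0.42) = 87.7909 kg. Katch-McArdle: BMR = 370 + 21.6 × 87.7909 = 2266.2836 kcal/day.
TEE = 2266.2836 × 1.175 = 2662.8833 kcal/day.
Protein energy = 30% × 2662.8833 = 798.865 kcal.
Protein = 798.865 ÷ 4 kcal/g = 199.7162 g.

200 g/day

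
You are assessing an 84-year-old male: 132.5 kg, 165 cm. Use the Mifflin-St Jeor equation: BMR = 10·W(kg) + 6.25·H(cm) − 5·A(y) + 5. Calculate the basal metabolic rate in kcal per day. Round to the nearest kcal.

Mifflin-St Jeor (male): BMR = 10(132.5) + 6.25(165) − 5(84) + 5 = 1325 + 1031.25 − 420 + 5 = 1941.25 kcal/day.

1941 kcal per day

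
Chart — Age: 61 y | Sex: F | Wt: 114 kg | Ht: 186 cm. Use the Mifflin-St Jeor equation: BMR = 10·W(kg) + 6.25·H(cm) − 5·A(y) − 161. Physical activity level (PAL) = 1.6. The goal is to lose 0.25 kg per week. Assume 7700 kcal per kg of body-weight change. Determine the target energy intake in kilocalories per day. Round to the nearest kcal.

2663 kilocalories per day

Mifflin-St Jeor (female): BMR = 10(114) + 6.25(186) − 5(61) − 161 = 1140 + 1162.5 − 305 − 161 = 1836.5 kcal/day.
TEE = 1836.5 × 1.6 = 2938.4 kcal/day.
Required daily deficit = 0.25 × 7700 ÷ 7 = 275 kcal/day.
Target intake = 2938.4 − 275 = 2663.4 kcal/day.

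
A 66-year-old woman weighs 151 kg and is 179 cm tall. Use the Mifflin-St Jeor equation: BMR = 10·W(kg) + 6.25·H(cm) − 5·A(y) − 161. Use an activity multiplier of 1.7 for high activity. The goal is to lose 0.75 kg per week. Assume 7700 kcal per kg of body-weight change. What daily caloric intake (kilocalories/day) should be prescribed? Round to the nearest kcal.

2809 kilocalories/day

Mifflin-St Jeor (female): BMR = 10(151) + 6.25(179) − 5(66) − 161 = 1510 + 1118.75 − 330 − 161 = 2137.75 kcal/day.
TEE = 2137.75 × 1.7 = 3634.175 kcal/day.
Required daily deficit = 0.75 × 7700 ÷ 7 = 825 kcal/day.
Target intake = 3634.175 − 825 = 2809.175 kcal/day.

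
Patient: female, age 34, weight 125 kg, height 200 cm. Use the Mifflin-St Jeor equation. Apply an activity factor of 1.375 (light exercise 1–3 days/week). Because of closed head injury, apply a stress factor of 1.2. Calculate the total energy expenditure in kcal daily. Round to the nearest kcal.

Mifflin-St Jeor (female): BMR = 10(125) + 6.25(200) − 5(34) − 161 = 1250 + 1250 − 170 − 161 = 2169 kcal/day.
TEE = BMR × activity factor = 2169 × 1.375 = 2982.375 kcal/day.
Apply stress factor: 2982.375 × 1.2 = 3578.85 kcal/day.

3579 kcal daily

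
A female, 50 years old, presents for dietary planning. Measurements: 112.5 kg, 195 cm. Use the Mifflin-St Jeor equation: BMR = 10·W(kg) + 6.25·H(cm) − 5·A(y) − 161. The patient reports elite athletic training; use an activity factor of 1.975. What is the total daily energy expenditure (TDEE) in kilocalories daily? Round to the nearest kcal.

3817 kilocalories daily

Mifflin-St Jeor (female): BMR = 10(112.5) + 6.25(195) − 5(50) − 161 = 1125 + 1218.75 − 250 − 161 = 1932.75 kcal/day.
TEE = BMR × activity factor = 1932.75 × 1.975 = 3817.1813 kcal/day.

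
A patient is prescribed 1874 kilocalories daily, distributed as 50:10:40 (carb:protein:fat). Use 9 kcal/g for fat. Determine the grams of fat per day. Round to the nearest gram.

83 g/day

Fat energy = 40% × 1874 = 749.6 kcal.
At 9 kcal/g: 749.6 ÷ 9 = 83.2889 g.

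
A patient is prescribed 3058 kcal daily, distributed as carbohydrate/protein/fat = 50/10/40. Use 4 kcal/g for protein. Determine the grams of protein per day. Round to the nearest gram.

76 g/day

Protein energy = 10% × 3058 = 305.8 kcal.
At 4 kcal/g: 305.8 ÷ 4 = 76.45 g.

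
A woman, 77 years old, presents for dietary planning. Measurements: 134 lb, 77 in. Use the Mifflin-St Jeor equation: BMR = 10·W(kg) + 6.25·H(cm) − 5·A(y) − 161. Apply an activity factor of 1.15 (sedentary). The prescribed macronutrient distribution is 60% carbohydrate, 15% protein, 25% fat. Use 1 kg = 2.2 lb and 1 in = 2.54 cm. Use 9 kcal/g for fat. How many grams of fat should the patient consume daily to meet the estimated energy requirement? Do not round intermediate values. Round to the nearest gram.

41 g/day

Convert to metric: weight = 134 ÷ 2.2 = 60.9091 kg; height = 77 × 2.54 = 195.58 cm.
Mifflin-St Jeor (female): BMR = 10(60.9091) + 6.25(195.58) − 5(77) − 161 = 609.0909 + 1222.375 − 385 − 161 = 1285.4659 kcal/day.
TEE = 1285.4659 × 1.15 = 1478.2858 kcal/day.
Fat energy = 25% × 1478.2858 = 369.5714 kcal.
Fat = 369.5714 ÷ 9 kcal/g = 41.0635 g.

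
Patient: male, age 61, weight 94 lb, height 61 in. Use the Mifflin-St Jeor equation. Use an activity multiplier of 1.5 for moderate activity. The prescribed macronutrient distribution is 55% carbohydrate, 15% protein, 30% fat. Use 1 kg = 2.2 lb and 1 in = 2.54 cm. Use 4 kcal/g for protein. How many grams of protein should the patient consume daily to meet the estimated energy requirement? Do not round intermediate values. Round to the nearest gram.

Convert to metric: weight = 94 ÷ 2.2 = 42.7273 kg; height = 61 × 2.54 = 154.94 cm.
Mifflin-St Jeor (male): BMR = 10(42.7273) + 6.25(154.94) − 5(61) + 5 = 427.2727 + 968.375 − 305 + 5 = 1095.6477 kcal/day.
TEE = 1095.6477 × 1.5 = 1643.4716 kcal/day.
Protein energy = 15% × 1643.4716 = 246.5207 kcal.
Protein = 246.5207 ÷ 4 kcal/g = 61.6302 g.

62 g/day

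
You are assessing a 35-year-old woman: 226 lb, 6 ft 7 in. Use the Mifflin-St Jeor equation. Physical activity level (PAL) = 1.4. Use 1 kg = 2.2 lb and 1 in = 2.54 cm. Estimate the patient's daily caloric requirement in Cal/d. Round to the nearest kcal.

Convert to metric: weight = 226 ÷ 2.2 = 102.7273 kg; height = (6×12 + 7) × 2.54 = 79 × 2.54 = 200.66 cm.
Mifflin-St Jeor (female): BMR = 10(102.7273) + 6.25(200.66) − 5(35) − 161 = 1027.2727 + 1254.125 − 175 − 161 = 1945.3977 kcal/day.
TEE = BMR × activity factor = 1945.3977 × 1.4 = 2723.5568 kcal/day.

2724 Cal/d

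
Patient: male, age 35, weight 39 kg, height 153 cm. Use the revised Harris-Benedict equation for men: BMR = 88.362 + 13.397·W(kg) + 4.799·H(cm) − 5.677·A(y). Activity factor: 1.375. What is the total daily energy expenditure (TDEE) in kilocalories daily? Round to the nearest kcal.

Harris-Benedict: BMR = 88.362 + 13.397(39) + 4.799(153) − 5.677(35) = 1146.397 kcal/day.
TEE = BMR × activity factor = 1146.397 × 1.375 = 1576.2959 kcal/day.

1576 kilocalories daily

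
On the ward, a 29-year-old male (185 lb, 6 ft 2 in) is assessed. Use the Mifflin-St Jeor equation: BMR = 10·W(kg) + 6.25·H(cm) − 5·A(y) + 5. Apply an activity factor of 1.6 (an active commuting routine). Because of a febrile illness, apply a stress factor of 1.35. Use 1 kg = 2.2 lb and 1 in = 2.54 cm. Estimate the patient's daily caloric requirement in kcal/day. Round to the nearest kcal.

4051 kcal/day

Convert to metric: weight = 185 ÷ 2.2 = 84.0909 kg; height = (6×12 + 2) × 2.54 = 74 × 2.54 = 187.96 cm.
Mifflin-St Jeor (male): BMR = 10(84.0909) + 6.25(187.96) − 5(29) + 5 = 840.9091 + 1174.75 − 145 + 5 = 1875.6591 kcal/day.
TEE = BMR × activity factor = 1875.6591 × 1.6 = 3001.0545 kcal/day.
Apply stress factor: 3001.0545 × 1.35 = 4051.4236 kcal/day.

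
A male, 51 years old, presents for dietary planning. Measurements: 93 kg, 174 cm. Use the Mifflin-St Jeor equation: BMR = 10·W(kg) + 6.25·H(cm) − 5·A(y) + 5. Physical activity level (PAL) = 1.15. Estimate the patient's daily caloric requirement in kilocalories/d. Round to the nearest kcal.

2033 kilocalories/d

Mifflin-St Jeor (male): BMR = 10(93) + 6.25(174) − 5(51) + 5 = 930 + 1087.5 − 255 + 5 = 1767.5 kcal/day.
TEE = BMR × activity factor = 1767.5 × 1.15 = 2032.625 kcal/day.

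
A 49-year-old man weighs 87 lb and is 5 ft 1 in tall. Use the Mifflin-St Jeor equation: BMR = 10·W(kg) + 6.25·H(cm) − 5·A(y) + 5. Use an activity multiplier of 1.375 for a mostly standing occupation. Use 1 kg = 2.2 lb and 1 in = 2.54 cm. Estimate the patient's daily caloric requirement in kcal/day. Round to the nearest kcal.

1545 kcal/day

Convert to metric: weight = 87 ÷ 2.2 = 39.5455 kg; height = (5×12 + 1) × 2.54 = 61 × 2.54 = 154.94 cm.
Mifflin-St Jeor (male): BMR = 10(39.5455) + 6.25(154.94) − 5(49) + 5 = 395.4545 + 968.375 − 245 + 5 = 1123.8295 kcal/day.
TEE = BMR × activity factor = 1123.8295 × 1.375 = 1545.2656 kcal/day.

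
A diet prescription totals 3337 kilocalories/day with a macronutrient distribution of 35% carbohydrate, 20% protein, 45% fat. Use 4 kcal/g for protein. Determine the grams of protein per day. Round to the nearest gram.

Protein energy = 20% × 3337 = 667.4 kcal.
At 4 kcal/g: 667.4 ÷ 4 = 166.85 g.

167 g/day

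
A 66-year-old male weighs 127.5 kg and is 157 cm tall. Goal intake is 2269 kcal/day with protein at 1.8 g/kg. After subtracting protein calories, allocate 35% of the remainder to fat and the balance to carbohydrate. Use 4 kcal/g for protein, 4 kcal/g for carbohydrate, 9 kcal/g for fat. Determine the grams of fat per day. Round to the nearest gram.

Protein = 1.8 × 127.5 = 229.5 g → 229.5 × 4 = 918 kcal.
Non-protein calories = 2269 − 918 = 1351 kcal.
Fat: 35% × 1351 = 472.85 kcal; carbohydrate: 878.15 kcal.
Fat: 472.85 kcal ÷ 9 kcal/g = 52.5389 g.

53 g/day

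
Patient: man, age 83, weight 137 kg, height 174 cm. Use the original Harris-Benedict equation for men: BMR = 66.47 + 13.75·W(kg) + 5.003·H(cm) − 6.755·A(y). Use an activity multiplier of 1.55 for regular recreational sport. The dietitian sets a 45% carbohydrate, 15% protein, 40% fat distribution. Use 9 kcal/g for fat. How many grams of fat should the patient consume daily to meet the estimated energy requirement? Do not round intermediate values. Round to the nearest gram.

Harris-Benedict: BMR = 66.47 + 13.75(137) + 5.003(174) − 6.755(83) = 2260.077 kcal/day.
TEE = 2260.077 × 1.55 = 3503.1194 kcal/day.
Fat energy = 40% × 3503.1194 = 1401.2477 kcal.
Fat = 1401.2477 ÷ 9 kcal/g = 155.6942 g.

156 g/day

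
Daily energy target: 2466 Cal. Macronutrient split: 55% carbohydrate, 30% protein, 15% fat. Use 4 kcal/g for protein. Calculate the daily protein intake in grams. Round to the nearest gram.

Protein energy = 30% × 2466 = 739.8 kcal.
At 4 kcal/g: 739.8 ÷ 4 = 184.95 g.

185 g/day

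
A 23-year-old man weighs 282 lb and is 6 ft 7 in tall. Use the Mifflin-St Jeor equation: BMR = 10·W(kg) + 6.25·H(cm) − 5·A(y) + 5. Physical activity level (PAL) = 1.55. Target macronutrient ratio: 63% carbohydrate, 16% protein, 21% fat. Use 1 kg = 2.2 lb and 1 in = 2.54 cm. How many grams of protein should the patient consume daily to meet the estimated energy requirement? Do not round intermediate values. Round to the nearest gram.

Convert to metric: weight = 282 ÷ 2.2 = 128.1818 kg; height = (6×12 + 7) × 2.54 = 79 × 2.54 = 200.66 cm.
Mifflin-St Jeor (male): BMR = 10(128.1818) + 6.25(200.66) − 5(23) + 5 = 1281.8182 + 1254.125 − 115 + 5 = 2425.9432 kcal/day.
TEE = 2425.9432 × 1.55 = 3760.2119 kcal/day.
Protein energy = 16% × 3760.2119 = 601.6339 kcal.
Protein = 601.6339 ÷ 4 kcal/g = 150.4085 g.

150 g/day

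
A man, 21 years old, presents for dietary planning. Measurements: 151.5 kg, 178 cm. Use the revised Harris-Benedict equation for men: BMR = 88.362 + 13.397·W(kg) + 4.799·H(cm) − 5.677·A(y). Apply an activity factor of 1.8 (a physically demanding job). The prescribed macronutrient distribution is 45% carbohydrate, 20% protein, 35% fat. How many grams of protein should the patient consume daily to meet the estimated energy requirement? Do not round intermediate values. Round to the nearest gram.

Harris-Benedict: BMR = 88.362 + 13.397(151.5) + 4.799(178) − 5.677(21) = 2853.0125 kcal/day.
TEE = 2853.0125 × 1.8 = 5135.4225 kcal/day.
Protein energy = 20% × 5135.4225 = 1027.0845 kcal.
Protein = 1027.0845 ÷ 4 kcal/g = 256.7711 g.

257 g/day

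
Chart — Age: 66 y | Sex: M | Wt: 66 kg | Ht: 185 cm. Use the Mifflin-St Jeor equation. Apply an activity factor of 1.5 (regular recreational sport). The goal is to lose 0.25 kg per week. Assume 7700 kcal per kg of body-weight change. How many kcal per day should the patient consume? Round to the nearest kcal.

Mifflin-St Jeor (male): BMR = 10(66) + 6.25(185) − 5(66) + 5 = 660 + 1156.25 − 330 + 5 = 1491.25 kcal/day.
TEE = 1491.25 × 1.5 = 2236.875 kcal/day.
Required daily deficit = 0.25 × 7700 ÷ 7 = 275 kcal/day.
Target intake = 2236.875 − 275 = 1961.875 kcal/day.

1962 kcal per day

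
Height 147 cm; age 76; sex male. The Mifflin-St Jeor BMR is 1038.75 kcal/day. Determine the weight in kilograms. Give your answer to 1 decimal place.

49.5 kg

1038.75 = 10·W + 6.25(147) − 5(76) + 5
10·W = 1038.75 − 543.75 = 495, so W = 49.5 kg.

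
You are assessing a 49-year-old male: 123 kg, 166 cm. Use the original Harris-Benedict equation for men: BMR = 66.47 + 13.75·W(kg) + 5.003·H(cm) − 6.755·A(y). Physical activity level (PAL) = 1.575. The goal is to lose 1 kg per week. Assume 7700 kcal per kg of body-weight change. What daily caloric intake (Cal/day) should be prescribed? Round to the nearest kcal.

Harris-Benedict: BMR = 66.47 + 13.75(123) + 5.003(166) − 6.755(49) = 2257.223 kcal/day.
TEE = 2257.223 × 1.575 = 3555.1262 kcal/day.
Required daily deficit = 1 × 7700 ÷ 7 = 1100 kcal/day.
Target intake = 3555.1262 − 1100 = 2455.1262 kcal/day.

2455 Cal/day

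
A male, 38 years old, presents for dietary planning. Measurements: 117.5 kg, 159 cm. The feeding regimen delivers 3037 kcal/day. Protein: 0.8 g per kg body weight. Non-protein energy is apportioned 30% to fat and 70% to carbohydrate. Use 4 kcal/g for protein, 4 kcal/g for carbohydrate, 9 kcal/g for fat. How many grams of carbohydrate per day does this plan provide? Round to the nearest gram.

466 g/day

Protein = 0.8 × 117.5 = 94 g → 94 × 4 = 376 kcal.
Non-protein calories = 3037 − 376 = 2661 kcal.
Fat: 30% × 2661 = 798.3 kcal; carbohydrate: 1862.7 kcal.
Carbohydrate: 1862.7 kcal ÷ 4 kcal/g = 465.675 g.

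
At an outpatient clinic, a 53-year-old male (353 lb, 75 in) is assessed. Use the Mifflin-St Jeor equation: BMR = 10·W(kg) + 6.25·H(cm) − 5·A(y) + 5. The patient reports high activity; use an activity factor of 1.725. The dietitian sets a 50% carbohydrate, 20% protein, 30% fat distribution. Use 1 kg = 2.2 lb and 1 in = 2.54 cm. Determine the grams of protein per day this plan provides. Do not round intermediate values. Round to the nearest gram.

Convert to metric: weight = 353 ÷ 2.2 = 160.4545 kg; height = 75 × 2.54 = 190.5 cm.
Mifflin-St Jeor (male): BMR = 10(160.4545) + 6.25(190.5) − 5(53) + 5 = 1604.5455 + 1190.625 − 265 + 5 = 2535.1705 kcal/day.
TEE = 2535.1705 × 1.725 = 4373.169 kcal/day.
Protein energy = 20% × 4373.169 = 874.6338 kcal.
Protein = 874.6338 ÷ 4 kcal/g = 218.6585 g.

219 g/day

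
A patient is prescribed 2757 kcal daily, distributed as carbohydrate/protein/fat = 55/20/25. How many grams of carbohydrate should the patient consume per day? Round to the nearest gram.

379 g/day

Carbohydrate energy = 55% × 2757 = 1516.35 kcal.
At 4 kcal/g: 1516.35 ÷ 4 = 379.0875 g.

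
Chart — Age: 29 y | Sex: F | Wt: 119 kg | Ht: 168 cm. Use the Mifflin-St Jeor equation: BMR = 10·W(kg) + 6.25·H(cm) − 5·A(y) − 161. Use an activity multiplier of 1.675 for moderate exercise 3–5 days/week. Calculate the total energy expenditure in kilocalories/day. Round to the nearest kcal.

3239 kilocalories/day

Mifflin-St Jeor (female): BMR = 10(119) + 6.25(168) − 5(29) − 161 = 1190 + 1050 − 145 − 161 = 1934 kcal/day.
TEE = BMR × activity factor = 1934 × 1.675 = 3239.45 kcal/day.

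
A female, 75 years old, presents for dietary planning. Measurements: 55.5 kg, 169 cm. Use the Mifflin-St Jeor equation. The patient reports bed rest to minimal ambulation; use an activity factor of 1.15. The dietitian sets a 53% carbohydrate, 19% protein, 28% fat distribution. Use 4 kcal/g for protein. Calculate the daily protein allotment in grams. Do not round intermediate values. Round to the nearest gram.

Mifflin-St Jeor (female): BMR = 10(55.5) + 6.25(169) − 5(75) − 161 = 555 + 1056.25 − 375 − 161 = 1075.25 kcal/day.
TEE = 1075.25 × 1.15 = 1236.5375 kcal/day.
Protein energy = 19% × 1236.5375 = 234.9421 kcal.
Protein = 234.9421 ÷ 4 kcal/g = 58.7355 g.

59 g/day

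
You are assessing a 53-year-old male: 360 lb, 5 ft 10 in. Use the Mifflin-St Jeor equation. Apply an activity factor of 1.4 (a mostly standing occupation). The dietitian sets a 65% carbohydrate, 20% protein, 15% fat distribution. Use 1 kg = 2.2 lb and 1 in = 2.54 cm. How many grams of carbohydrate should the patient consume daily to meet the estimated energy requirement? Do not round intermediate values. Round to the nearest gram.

Convert to metric: weight = 360 ÷ 2.2 = 163.6364 kg; height = (5×12 + 10) × 2.54 = 70 × 2.54 = 177.8 cm.
Mifflin-St Jeor (male): BMR = 10(163.6364) + 6.25(177.8) − 5(53) + 5 = 1636.3636 + 1111.25 − 265 + 5 = 2487.6136 kcal/day.
TEE = 2487.6136 × 1.4 = 3482.6591 kcal/day.
Carbohydrate energy = 65% × 3482.6591 = 2263.7284 kcal.
Carbohydrate = 2263.7284 ÷ 4 kcal/g = 565.9321 g.

566 g/day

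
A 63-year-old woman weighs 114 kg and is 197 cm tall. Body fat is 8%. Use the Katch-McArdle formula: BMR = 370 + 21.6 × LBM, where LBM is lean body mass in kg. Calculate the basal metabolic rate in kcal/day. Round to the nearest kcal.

LBM = 114 × (1 − 0.08) = 104.88 kg. Katch-McArdle: BMR = 370 + 21.6 × 104.88 = 2635.408 kcal/day.

2635 kcal/day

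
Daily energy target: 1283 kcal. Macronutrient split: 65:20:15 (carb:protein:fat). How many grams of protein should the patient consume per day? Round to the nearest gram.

Protein energy = 20% × 1283 = 256.6 kcal.
At 4 kcal/g: 256.6 ÷ 4 = 64.15 g.

64 g/day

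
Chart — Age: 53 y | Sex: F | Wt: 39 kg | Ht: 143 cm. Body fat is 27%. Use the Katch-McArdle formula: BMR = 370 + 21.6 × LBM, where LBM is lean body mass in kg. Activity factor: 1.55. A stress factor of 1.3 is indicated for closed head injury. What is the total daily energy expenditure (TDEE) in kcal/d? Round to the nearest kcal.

LBM = 39 × (1 − 0.27) = 28.47 kg. Katch-McArdle: BMR = 370 + 21.6 × 28.47 = 984.952 kcal/day.
TEE = BMR × activity factor = 984.952 × 1.55 = 1526.6756 kcal/day.
Apply stress factor: 1526.6756 × 1.3 = 1984.6783 kcal/day.

1985 kcal/d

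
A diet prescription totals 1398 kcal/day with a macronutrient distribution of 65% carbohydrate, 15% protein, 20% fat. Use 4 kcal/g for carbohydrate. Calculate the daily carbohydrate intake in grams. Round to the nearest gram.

Carbohydrate energy = 65% × 1398 = 908.7 kcal.
At 4 kcal/g: 908.7 ÷ 4 = 227.175 g.

227 g/day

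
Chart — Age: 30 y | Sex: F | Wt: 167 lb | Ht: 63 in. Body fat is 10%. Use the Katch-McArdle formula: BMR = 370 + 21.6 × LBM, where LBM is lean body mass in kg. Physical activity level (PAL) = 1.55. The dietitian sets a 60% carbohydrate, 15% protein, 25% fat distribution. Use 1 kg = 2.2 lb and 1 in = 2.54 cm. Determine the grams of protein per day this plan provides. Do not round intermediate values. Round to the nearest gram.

107 g/day

Convert to metric: weight = 167 ÷ 2.2 = 75.9091 kg; height = 63 × 2.54 = 160.02 cm.
LBM = 75.9091 × (1 − 0.1) = 68.3182 kg. Katch-McArdle: BMR = 370 + 21.6 × 68.3182 = 1845.6727 kcal/day.
TEE = 1845.6727 × 1.55 = 2860.7927 kcal/day.
Protein energy = 15% × 2860.7927 = 429.1189 kcal.
Protein = 429.1189 ÷ 4 kcal/g = 107.2797 g.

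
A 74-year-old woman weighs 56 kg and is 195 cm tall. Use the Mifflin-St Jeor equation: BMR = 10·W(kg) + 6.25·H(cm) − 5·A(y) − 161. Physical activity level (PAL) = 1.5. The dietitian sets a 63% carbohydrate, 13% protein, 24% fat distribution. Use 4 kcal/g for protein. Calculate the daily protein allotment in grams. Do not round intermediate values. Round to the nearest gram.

61 g/day

Mifflin-St Jeor (female): BMR = 10(56) + 6.25(195) − 5(74) − 161 = 560 + 1218.75 − 370 − 161 = 1247.75 kcal/day.
TEE = 1247.75 × 1.5 = 1871.625 kcal/day.
Protein energy = 13% × 1871.625 = 243.3113 kcal.
Protein = 243.3113 ÷ 4 kcal/g = 60.8278 g.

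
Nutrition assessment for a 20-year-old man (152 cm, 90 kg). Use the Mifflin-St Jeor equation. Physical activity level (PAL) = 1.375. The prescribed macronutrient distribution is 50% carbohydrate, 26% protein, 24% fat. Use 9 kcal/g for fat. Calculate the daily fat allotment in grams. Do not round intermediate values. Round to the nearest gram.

64 g/day

Mifflin-St Jeor (male): BMR = 10(90) + 6.25(152) − 5(20) + 5 = 900 + 950 − 100 + 5 = 1755 kcal/day.
TEE = 1755 × 1.375 = 2413.125 kcal/day.
Fat energy = 24% × 2413.125 = 579.15 kcal.
Fat = 579.15 ÷ 9 kcal/g = 64.35 g.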